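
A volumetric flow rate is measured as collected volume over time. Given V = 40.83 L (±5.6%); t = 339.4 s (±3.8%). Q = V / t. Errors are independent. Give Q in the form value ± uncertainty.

0.1203 ± 0.00814 L/s

Q is a product of powers, so relative uncertainties combine in quadrature:
  (1·δV/V)² = (1×0.0560)² = 0.00314;  (-1·δt/t)² = (-1×0.0380)² = 0.00144
δQ/Q = √(0.00458) = 0.0677
Q = 0.1203 L/s, so δQ = 0.0677 × 0.1203 = 0.00814 L/s.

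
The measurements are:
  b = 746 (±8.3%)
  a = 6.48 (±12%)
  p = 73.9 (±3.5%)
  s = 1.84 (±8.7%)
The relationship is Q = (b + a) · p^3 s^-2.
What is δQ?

1.97e+07

Let u = b + a = 752. δu = √(δb² + δa²) = √(3830 + 0.605) = 61.9, so δu/u = 0.0823.
Q is then a monomial in u, p, s:
δQ/Q = √((δu/u)² + (3·δp/p)² + (-2·δs/s)²) = √(0.00677 + 0.0110 + 0.0303) = 0.219
Q = 8.97e+07, so δQ = 0.219 × 8.97e+07 = 1.97e+07.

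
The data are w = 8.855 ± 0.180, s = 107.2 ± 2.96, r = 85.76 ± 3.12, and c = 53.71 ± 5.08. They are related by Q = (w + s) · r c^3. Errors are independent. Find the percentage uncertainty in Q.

28.7%

Let u = w + s = 116.1. δu = √(δw² + δs²) = √(0.0324 + 8.76) = 2.97, so δu/u = 0.0256.
Q is then a monomial in u, r, c:
δQ/Q = √((δu/u)² + (1·δr/r)² + (3·δc/c)²) = √(0.000653 + 0.00132 + 0.0805) = 0.287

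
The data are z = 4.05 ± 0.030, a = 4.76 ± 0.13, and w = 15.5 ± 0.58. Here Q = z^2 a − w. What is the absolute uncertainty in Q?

Let p = z^2·a = 78.1. δp/p = √((2·δz/z)² + (1·δa/a)²) = √(0.000219 + 0.000746) = 0.0311, so δp = 2.43.
Q = p − w: δQ = √(δp² + δw²) = √(5.88 + 0.336) = 2.49

2.49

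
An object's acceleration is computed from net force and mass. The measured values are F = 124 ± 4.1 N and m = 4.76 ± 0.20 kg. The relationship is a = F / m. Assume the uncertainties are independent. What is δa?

1.39 m/s^2

a is a product of powers, so relative uncertainties combine in quadrature:
  (1·δF/F)² = (1×0.0331)² = 0.00109;  (-1·δm/m)² = (-1×0.0420)² = 0.00177
δa/a = √(0.00286) = 0.0535
a = 26.1 m/s^2, so δa = 0.0535 × 26.1 = 1.39 m/s^2.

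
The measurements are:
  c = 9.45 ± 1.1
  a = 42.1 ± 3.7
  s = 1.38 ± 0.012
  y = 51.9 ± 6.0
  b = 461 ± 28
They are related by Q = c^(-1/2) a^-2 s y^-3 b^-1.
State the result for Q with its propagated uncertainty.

Q is a product of powers, so relative uncertainties combine in quadrature:
  (−½·δc/c)² = (-0.5×0.116)² = 0.00339;  (-2·δa/a)² = (-2×0.0879)² = 0.0309;  (1·δs/s)² = (1×0.00870)² = 7.56e-05;  (-3·δy/y)² = (-3×0.116)² = 0.120;  (-1·δb/b)² = (-1×0.0607)² = 0.00369
δQ/Q = √(0.158) = 0.398
Q = 3.93e-12, so δQ = 0.398 × 3.93e-12 = 1.56e-12.

(3.93 ± 1.56) × 10^-12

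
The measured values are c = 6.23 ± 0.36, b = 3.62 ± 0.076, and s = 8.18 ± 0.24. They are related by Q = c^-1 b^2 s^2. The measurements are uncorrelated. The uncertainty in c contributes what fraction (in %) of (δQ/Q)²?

39.1%

(δQ/Q)² = (-1·δc/c)² + (2·δb/b)² + (2·δs/s)²
  c term: (-1×0.0578)² = 0.00334
  b term: (2×0.0210)² = 0.00176
  s term: (2×0.0293)² = 0.00344
Total = 0.00855. Share from c = 0.00334/0.00855 = 0.391.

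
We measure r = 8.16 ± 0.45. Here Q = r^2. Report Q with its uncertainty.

For a monomial Q ∝ r^2, fractional errors add in quadrature:
  (2·δr/r)² = (2×0.0551)² = 0.0122
δQ/Q = √(0.0122) = 0.110
Q = 66.6, so δQ = 0.110 × 66.6 = 7.34.

66.6 ± 7.34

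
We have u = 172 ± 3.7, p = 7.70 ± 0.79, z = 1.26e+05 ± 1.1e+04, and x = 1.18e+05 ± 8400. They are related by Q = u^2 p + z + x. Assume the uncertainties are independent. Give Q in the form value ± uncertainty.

Let w = u^2·p = 2.28e+05. δw/w = √((2·δu/u)² + (1·δp/p)²) = √(0.00185 + 0.0105) = 0.111, so δw = 25300.
Q = w + z + x: δQ = √(δw² + δz² + δx²) = √(6.42e+08 + 1.21e+08 + 7.06e+07) = 28900
Q = 4.72e+05.

(4.72 ± 0.289) × 10^5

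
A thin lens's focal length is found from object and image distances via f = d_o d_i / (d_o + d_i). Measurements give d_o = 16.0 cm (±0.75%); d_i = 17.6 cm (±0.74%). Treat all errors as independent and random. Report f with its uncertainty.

∂f/∂d_o = (d_i/(d_o+d_i))² = 0.274;  ∂f/∂d_i = (d_o/(d_o+d_i))² = 0.227
δf = √((∂f/∂d_o · δd_o)² + (∂f/∂d_i · δd_i)²) = √(0.00108 + 0.000872) = 0.0442 cm
f = 8.38 cm.

8.38 ± 0.0442 cm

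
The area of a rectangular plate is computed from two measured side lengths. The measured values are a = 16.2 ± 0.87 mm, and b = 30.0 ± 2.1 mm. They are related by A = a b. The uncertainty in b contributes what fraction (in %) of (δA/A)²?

(δA/A)² = (1·δa/a)² + (1·δb/b)²
  a term: (1×0.0537)² = 0.00288
  b term: (1×0.0700)² = 0.00490
Total = 0.00778. Share from b = 0.00490/0.00778 = 0.629.

62.9%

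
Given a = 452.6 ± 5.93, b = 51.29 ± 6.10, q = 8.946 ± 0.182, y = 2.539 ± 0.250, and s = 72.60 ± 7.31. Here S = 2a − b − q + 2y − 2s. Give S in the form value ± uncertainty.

Sums and differences: (δS)² = Σ (cᵢ δxᵢ)².
  (2·δa)² = 141;  (δb)² = 37.2;  (δq)² = 0.0331;  (2·δy)² = 0.250;  (2·δs)² = 214
δS = √(392) = 19.8
S = 704.8.

704.8 ± 19.8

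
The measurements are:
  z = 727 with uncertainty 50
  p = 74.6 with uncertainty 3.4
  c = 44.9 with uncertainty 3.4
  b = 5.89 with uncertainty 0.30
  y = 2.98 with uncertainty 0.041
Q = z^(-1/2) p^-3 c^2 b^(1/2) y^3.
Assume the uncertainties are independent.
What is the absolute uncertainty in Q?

0.00246

Q is a product of powers, so relative uncertainties combine in quadrature:
  (−½·δz/z)² = (-0.5×0.0688)² = 0.00118;  (-3·δp/p)² = (-3×0.0456)² = 0.0187;  (2·δc/c)² = (2×0.0757)² = 0.0229;  (½·δb/b)² = (0.5×0.0509)² = 0.000649;  (3·δy/y)² = (3×0.0138)² = 0.00170
δQ/Q = √(0.0452) = 0.213
Q = 0.0116, so δQ = 0.213 × 0.0116 = 0.00246.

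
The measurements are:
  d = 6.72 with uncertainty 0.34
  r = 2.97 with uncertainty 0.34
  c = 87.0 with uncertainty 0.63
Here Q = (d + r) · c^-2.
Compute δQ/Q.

0.0517

Let u = d + r = 9.69. δu = √(δd² + δr²) = √(0.116 + 0.116) = 0.481, so δu/u = 0.0496.
Q is then a monomial in u, c:
δQ/Q = √((δu/u)² + (-2·δc/c)²) = √(0.00246 + 0.000210) = 0.0517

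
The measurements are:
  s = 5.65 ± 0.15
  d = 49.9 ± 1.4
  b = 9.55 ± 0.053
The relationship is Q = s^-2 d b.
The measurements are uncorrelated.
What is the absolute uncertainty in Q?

Since Q is a product/quotient, work with relative uncertainties:
  (-2·δs/s)² = (-2×0.0265)² = 0.00282;  (1·δd/d)² = (1×0.0281)² = 0.000787;  (1·δb/b)² = (1×0.00555)² = 3.08e-05
δQ/Q = √(0.00364) = 0.0603
Q = 14.9, so δQ = 0.0603 × 14.9 = 0.900.

0.900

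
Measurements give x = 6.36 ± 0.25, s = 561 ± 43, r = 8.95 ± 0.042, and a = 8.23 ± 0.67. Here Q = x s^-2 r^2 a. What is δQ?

Products/powers → add relative errors in quadrature, weighted by exponent:
  (1·δx/x)² = (1×0.0393)² = 0.00155;  (-2·δs/s)² = (-2×0.0766)² = 0.0235;  (2·δr/r)² = (2×0.00469)² = 8.81e-05;  (1·δa/a)² = (1×0.0814)² = 0.00663
δQ/Q = √(0.0318) = 0.178
Q = 0.0133, so δQ = 0.178 × 0.0133 = 0.00237.

0.00237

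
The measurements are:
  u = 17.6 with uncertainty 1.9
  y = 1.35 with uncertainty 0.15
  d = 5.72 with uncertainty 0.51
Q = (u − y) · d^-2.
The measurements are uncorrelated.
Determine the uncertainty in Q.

0.106

Let w = u − y = 16.2. δw = √(δu² + δy²) = √(3.61 + 0.0225) = 1.91, so δw/w = 0.117.
Q is then a monomial in w, d:
δQ/Q = √((δw/w)² + (-2·δd/d)²) = √(0.0138 + 0.0318) = 0.213
Q = 0.497, so δQ = 0.213 × 0.497 = 0.106.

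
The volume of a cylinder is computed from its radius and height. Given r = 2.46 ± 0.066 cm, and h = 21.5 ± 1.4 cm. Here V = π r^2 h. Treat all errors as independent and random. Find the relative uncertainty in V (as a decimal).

Each factor contributes (exponent × relative error)² to (δV/V)²:
  (2·δr/r)² = (2×0.0268)² = 0.00288;  (1·δh/h)² = (1×0.0651)² = 0.00424
δV/V = √(0.00712) = 0.0844

0.0844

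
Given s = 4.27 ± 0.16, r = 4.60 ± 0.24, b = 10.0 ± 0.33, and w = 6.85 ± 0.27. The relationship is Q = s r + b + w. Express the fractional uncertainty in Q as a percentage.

3.65%

Let p = s·r = 19.6. δp/p = √((1·δs/s)² + (1·δr/r)²) = √(0.00140 + 0.00272) = 0.0642, so δp = 1.26.
Q = p + b + w: δQ = √(δp² + δb² + δw²) = √(1.59 + 0.109 + 0.0729) = 1.33
Q = 36.5, so δQ/Q = 1.33/36.5 = 0.0365.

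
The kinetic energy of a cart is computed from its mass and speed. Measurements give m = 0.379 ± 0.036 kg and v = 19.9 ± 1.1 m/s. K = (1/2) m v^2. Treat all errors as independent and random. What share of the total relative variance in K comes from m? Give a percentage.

(δK/K)² = (1·δm/m)² + (2·δv/v)²
  m term: (1×0.0950)² = 0.00902
  v term: (2×0.0553)² = 0.0122
Total = 0.0212. Share from m = 0.00902/0.0212 = 0.425.

42.5%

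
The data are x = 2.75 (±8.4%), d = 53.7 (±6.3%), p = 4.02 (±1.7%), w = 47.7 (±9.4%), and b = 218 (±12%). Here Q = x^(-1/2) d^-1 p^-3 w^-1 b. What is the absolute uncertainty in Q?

For a monomial Q ∝ x^(-1/2), d^-1, p^-3, w^-1, b, fractional errors add in quadrature:
  (−½·δx/x)² = (-0.5×0.0840)² = 0.00176;  (-1·δd/d)² = (-1×0.0630)² = 0.00397;  (-3·δp/p)² = (-3×0.0170)² = 0.00260;  (-1·δw/w)² = (-1×0.0940)² = 0.00884;  (1·δb/b)² = (1×0.120)² = 0.0144
δQ/Q = √(0.0316) = 0.178
Q = 0.000790, so δQ = 0.178 × 0.000790 = 0.000140.

0.000140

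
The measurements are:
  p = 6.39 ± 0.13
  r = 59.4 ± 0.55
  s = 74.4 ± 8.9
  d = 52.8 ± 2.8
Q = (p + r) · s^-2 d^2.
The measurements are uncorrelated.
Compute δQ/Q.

0.262

Let u = p + r = 65.8. δu = √(δp² + δr²) = √(0.0169 + 0.303) = 0.565, so δu/u = 0.00859.
Q is then a monomial in u, s, d:
δQ/Q = √((δu/u)² + (-2·δs/s)² + (2·δd/d)²) = √(7.38e-05 + 0.0572 + 0.0112) = 0.262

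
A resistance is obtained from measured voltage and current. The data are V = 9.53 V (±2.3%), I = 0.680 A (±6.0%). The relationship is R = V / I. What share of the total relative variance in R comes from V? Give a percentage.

12.8%

(δR/R)² = (1·δV/V)² + (-1·δI/I)²
  V term: (1×0.0230)² = 0.000529
  I term: (-1×0.0600)² = 0.00360
Total = 0.00413. Share from V = 0.000529/0.00413 = 0.128.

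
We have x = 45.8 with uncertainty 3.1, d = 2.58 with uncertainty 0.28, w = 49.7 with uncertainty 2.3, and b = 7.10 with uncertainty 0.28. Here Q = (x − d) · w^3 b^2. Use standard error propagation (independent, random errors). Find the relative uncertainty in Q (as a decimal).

Let u = x − d = 43.2. δu = √(δx² + δd²) = √(9.61 + 0.0784) = 3.11, so δu/u = 0.0720.
Q is then a monomial in u, w, b:
δQ/Q = √((δu/u)² + (3·δw/w)² + (2·δb/b)²) = √(0.00519 + 0.0193 + 0.00622) = 0.175

0.175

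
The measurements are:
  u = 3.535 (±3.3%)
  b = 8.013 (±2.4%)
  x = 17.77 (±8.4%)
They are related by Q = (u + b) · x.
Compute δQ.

Let w = u + b = 11.55. δw = √(δu² + δb²) = √(0.0136 + 0.0370) = 0.225, so δw/w = 0.0195.
Q is then a monomial in w, x:
δQ/Q = √((δw/w)² + (1·δx/x)²) = √(0.000379 + 0.00706) = 0.0862
Q = 205.2, so δQ = 0.0862 × 205.2 = 17.7.

17.7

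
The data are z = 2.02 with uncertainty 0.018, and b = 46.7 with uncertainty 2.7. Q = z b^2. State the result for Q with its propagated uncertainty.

Since Q is a product/quotient, work with relative uncertainties:
  (1·δz/z)² = (1×0.00891)² = 7.94e-05;  (2·δb/b)² = (2×0.0578)² = 0.0134
δQ/Q = √(0.0135) = 0.116
Q = 4410, so δQ = 0.116 × 4410 = 511.

4410 ± 511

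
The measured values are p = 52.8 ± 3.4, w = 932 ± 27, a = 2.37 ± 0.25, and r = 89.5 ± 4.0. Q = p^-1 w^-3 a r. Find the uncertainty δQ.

7.82e-10

For a monomial Q ∝ p^-1, w^-3, a, r, fractional errors add in quadrature:
  (-1·δp/p)² = (-1×0.0644)² = 0.00415;  (-3·δw/w)² = (-3×0.0290)² = 0.00755;  (1·δa/a)² = (1×0.105)² = 0.0111;  (1·δr/r)² = (1×0.0447)² = 0.00200
δQ/Q = √(0.0248) = 0.158
Q = 4.96e-09, so δQ = 0.158 × 4.96e-09 = 7.82e-10.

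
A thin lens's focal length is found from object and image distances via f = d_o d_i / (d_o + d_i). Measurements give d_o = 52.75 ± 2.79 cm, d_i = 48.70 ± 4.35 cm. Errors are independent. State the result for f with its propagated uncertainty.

∂f/∂d_o = (d_i/(d_o+d_i))² = 0.230;  ∂f/∂d_i = (d_o/(d_o+d_i))² = 0.270
δf = √((∂f/∂d_o · δd_o)² + (∂f/∂d_i · δd_i)²) = √(0.413 + 1.38) = 1.34 cm
f = 25.32 cm.

25.32 ± 1.34 cm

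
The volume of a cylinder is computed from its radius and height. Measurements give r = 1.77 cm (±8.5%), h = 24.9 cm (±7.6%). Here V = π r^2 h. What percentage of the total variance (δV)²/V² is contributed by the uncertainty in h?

(δV/V)² = (2·δr/r)² + (1·δh/h)²
  r term: (2×0.0850)² = 0.0289
  h term: (1×0.0760)² = 0.00578
Total = 0.0347. Share from h = 0.00578/0.0347 = 0.167.

16.7%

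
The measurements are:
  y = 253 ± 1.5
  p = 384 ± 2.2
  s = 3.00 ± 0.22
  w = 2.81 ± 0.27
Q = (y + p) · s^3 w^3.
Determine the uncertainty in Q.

Let u = y + p = 637. δu = √(δy² + δp²) = √(2.25 + 4.84) = 2.66, so δu/u = 0.00418.
Q is then a monomial in u, s, w:
δQ/Q = √((δu/u)² + (3·δs/s)² + (3·δw/w)²) = √(1.75e-05 + 0.0484 + 0.0831) = 0.363
Q = 3.82e+05, so δQ = 0.363 × 3.82e+05 = 1.38e+05.

1.38e+05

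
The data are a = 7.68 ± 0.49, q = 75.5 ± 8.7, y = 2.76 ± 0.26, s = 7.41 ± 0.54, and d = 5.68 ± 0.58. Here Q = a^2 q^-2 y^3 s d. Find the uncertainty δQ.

3.72

Products/powers → add relative errors in quadrature, weighted by exponent:
  (2·δa/a)² = (2×0.0638)² = 0.0163;  (-2·δq/q)² = (-2×0.115)² = 0.0531;  (3·δy/y)² = (3×0.0942)² = 0.0799;  (1·δs/s)² = (1×0.0729)² = 0.00531;  (1·δd/d)² = (1×0.102)² = 0.0104
δQ/Q = √(0.165) = 0.406
Q = 9.16, so δQ = 0.406 × 9.16 = 3.72.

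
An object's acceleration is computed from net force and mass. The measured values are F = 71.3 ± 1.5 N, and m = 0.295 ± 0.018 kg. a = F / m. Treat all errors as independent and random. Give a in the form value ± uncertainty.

For a monomial a ∝ F, m^-1, fractional errors add in quadrature:
  (1·δF/F)² = (1×0.0210)² = 0.000443;  (-1·δm/m)² = (-1×0.0610)² = 0.00372
δa/a = √(0.00417) = 0.0645
a = 242 m/s^2, so δa = 0.0645 × 242 = 15.6 m/s^2.

242 ± 15.6 m/s^2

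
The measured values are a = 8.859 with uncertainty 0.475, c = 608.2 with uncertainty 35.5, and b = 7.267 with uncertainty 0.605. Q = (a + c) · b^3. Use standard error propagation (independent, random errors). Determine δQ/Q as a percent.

25.6%

Let u = a + c = 617.1. δu = √(δa² + δc²) = √(0.226 + 1260) = 35.5, so δu/u = 0.0575.
Q is then a monomial in u, b:
δQ/Q = √((δu/u)² + (3·δb/b)²) = √(0.00331 + 0.0624) = 0.256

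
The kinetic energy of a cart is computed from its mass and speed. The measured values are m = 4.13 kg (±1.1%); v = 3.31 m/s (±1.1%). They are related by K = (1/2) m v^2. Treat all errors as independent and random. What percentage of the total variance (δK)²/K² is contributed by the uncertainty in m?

(δK/K)² = (1·δm/m)² + (2·δv/v)²
  m term: (1×0.0110)² = 0.000121
  v term: (2×0.0110)² = 0.000484
Total = 0.000605. Share from m = 0.000121/0.000605 = 0.200.

20.0%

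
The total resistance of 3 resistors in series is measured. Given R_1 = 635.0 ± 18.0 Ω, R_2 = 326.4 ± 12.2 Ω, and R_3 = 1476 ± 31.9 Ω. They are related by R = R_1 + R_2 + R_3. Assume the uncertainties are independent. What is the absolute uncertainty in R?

38.6 Ω

For a sum/difference, combine absolute errors in quadrature:
  (δR_1)² = 324;  (δR_2)² = 149;  (δR_3)² = 1020
δR = √(1490) = 38.6 Ω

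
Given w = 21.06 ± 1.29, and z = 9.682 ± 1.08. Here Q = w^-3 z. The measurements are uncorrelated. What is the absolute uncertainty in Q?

0.000223

For a monomial Q ∝ w^-3, z, fractional errors add in quadrature:
  (-3·δw/w)² = (-3×0.0613)² = 0.0338;  (1·δz/z)² = (1×0.112)² = 0.0124
δQ/Q = √(0.0462) = 0.215
Q = 0.001037, so δQ = 0.215 × 0.001037 = 0.000223.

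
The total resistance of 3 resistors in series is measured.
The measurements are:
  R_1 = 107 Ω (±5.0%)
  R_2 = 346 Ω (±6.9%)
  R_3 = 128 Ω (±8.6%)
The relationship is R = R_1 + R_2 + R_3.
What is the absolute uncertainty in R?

26.8 Ω

R is a linear combination, so absolute uncertainties add in quadrature:
  (δR_1)² = 28.6;  (δR_2)² = 570;  (δR_3)² = 121
δR = √(720) = 26.8 Ω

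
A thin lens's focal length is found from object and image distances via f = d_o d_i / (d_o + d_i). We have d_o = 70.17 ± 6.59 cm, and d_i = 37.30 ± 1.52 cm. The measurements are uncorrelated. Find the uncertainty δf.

1.02 cm

∂f/∂d_o = (d_i/(d_o+d_i))² = 0.120;  ∂f/∂d_i = (d_o/(d_o+d_i))² = 0.426
δf = √((∂f/∂d_o · δd_o)² + (∂f/∂d_i · δd_i)²) = √(0.630 + 0.420) = 1.02 cm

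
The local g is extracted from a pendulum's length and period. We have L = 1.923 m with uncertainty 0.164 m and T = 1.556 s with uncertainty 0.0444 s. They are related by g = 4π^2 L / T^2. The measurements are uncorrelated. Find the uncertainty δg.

3.22 m/s^2

Each factor contributes (exponent × relative error)² to (δg/g)²:
  (1·δL/L)² = (1×0.0853)² = 0.00727;  (-2·δT/T)² = (-2×0.0285)² = 0.00326
δg/g = √(0.0105) = 0.103
g = 31.36 m/s^2, so δg = 0.103 × 31.36 = 3.22 m/s^2.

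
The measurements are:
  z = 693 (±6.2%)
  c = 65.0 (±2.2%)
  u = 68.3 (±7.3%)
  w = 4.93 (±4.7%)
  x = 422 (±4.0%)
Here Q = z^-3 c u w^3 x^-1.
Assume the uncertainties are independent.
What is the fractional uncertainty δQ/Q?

Relative error in a monomial: (δQ/Q)² = Σ (nᵢ · δxᵢ/xᵢ)².
  (-3·δz/z)² = (-3×0.0620)² = 0.0346;  (1·δc/c)² = (1×0.0220)² = 0.000484;  (1·δu/u)² = (1×0.0730)² = 0.00533;  (3·δw/w)² = (3×0.0470)² = 0.0199;  (-1·δx/x)² = (-1×0.0400)² = 0.00160
δQ/Q = √(0.0619) = 0.249

0.249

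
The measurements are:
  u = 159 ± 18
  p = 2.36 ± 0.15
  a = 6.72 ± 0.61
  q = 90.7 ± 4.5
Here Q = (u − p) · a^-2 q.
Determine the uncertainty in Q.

69.4

Let w = u − p = 157. δw = √(δu² + δp²) = √(324 + 0.0225) = 18.0, so δw/w = 0.115.
Q is then a monomial in w, a, q:
δQ/Q = √((δw/w)² + (-2·δa/a)² + (1·δq/q)²) = √(0.0132 + 0.0330 + 0.00246) = 0.221
Q = 315, so δQ = 0.221 × 315 = 69.4.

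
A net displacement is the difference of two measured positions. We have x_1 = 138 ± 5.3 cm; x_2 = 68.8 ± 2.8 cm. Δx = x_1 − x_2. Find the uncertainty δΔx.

Δx is a linear combination, so absolute uncertainties add in quadrature:
  (δx_1)² = 28.1;  (δx_2)² = 7.84
δΔx = √(35.9) = 5.99 cm

5.99 cm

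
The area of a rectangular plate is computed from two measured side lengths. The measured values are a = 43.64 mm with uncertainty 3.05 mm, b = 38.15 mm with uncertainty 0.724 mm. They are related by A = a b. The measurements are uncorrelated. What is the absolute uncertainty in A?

Each factor contributes (exponent × relative error)² to (δA/A)²:
  (1·δa/a)² = (1×0.0699)² = 0.00488;  (1·δb/b)² = (1×0.0190)² = 0.000360
δA/A = √(0.00524) = 0.0724
A = 1665 mm^2, so δA = 0.0724 × 1665 = 121 mm^2.

121 mm^2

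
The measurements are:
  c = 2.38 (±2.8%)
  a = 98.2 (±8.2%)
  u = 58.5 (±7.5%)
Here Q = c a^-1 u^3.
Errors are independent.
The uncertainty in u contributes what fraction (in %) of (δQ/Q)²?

(δQ/Q)² = (1·δc/c)² + (-1·δa/a)² + (3·δu/u)²
  c term: (1×0.0280)² = 0.000784
  a term: (-1×0.0820)² = 0.00672
  u term: (3×0.0750)² = 0.0506
Total = 0.0581. Share from u = 0.0506/0.0581 = 0.871.

87.1%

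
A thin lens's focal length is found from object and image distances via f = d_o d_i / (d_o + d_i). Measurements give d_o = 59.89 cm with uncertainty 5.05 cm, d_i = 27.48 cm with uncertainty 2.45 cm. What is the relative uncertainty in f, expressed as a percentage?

∂f/∂d_o = (d_i/(d_o+d_i))² = 0.0989;  ∂f/∂d_i = (d_o/(d_o+d_i))² = 0.470
δf = √((∂f/∂d_o · δd_o)² + (∂f/∂d_i · δd_i)²) = √(0.250 + 1.33) = 1.25 cm
f = 18.84 cm, so δf/f = 1.25/18.84 = 0.0666.

6.66%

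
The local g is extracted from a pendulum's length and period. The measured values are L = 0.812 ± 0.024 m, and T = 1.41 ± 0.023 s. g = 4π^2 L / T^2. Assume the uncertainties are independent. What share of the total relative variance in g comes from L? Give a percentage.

45.1%

(δg/g)² = (1·δL/L)² + (-2·δT/T)²
  L term: (1×0.0296)² = 0.000874
  T term: (-2×0.0163)² = 0.00106
Total = 0.00194. Share from L = 0.000874/0.00194 = 0.451.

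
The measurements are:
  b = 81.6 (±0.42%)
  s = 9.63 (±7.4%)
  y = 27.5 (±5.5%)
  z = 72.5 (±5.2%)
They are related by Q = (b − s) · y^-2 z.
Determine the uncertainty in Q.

0.843

Let u = b − s = 72.0. δu = √(δb² + δs²) = √(0.117 + 0.508) = 0.791, so δu/u = 0.0110.
Q is then a monomial in u, y, z:
δQ/Q = √((δu/u)² + (-2·δy/y)² + (1·δz/z)²) = √(0.000121 + 0.0121 + 0.00270) = 0.122
Q = 6.90, so δQ = 0.122 × 6.90 = 0.843.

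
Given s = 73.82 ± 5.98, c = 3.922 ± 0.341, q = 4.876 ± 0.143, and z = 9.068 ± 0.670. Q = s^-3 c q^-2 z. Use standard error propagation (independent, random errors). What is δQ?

Q is a product of powers, so relative uncertainties combine in quadrature:
  (-3·δs/s)² = (-3×0.0810)² = 0.0591;  (1·δc/c)² = (1×0.0869)² = 0.00756;  (-2·δq/q)² = (-2×0.0293)² = 0.00344;  (1·δz/z)² = (1×0.0739)² = 0.00546
δQ/Q = √(0.0755) = 0.275
Q = 3.719e-06, so δQ = 0.275 × 3.719e-06 = 1.02e-06.

1.02e-06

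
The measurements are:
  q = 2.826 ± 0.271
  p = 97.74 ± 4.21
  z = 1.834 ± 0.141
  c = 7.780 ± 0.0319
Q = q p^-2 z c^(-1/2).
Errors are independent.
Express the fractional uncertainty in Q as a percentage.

15.0%

Each factor contributes (exponent × relative error)² to (δQ/Q)²:
  (1·δq/q)² = (1×0.0959)² = 0.00920;  (-2·δp/p)² = (-2×0.0431)² = 0.00742;  (1·δz/z)² = (1×0.0769)² = 0.00591;  (−½·δc/c)² = (-0.5×0.00410)² = 4.2e-06
δQ/Q = √(0.0225) = 0.150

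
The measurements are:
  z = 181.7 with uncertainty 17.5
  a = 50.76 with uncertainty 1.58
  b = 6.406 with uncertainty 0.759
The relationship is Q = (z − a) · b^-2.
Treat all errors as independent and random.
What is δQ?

0.869

Let u = z − a = 130.9. δu = √(δz² + δa²) = √(306 + 2.50) = 17.6, so δu/u = 0.134.
Q is then a monomial in u, b:
δQ/Q = √((δu/u)² + (-2·δb/b)²) = √(0.0180 + 0.0562) = 0.272
Q = 3.191, so δQ = 0.272 × 3.191 = 0.869.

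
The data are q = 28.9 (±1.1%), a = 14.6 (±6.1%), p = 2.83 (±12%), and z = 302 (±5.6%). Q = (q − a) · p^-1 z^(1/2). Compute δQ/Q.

Let u = q − a = 14.3. δu = √(δq² + δa²) = √(0.101 + 0.793) = 0.946, so δu/u = 0.0661.
Q is then a monomial in u, p, z:
δQ/Q = √((δu/u)² + (-1·δp/p)² + (½·δz/z)²) = √(0.00437 + 0.0144 + 0.000784) = 0.140

0.140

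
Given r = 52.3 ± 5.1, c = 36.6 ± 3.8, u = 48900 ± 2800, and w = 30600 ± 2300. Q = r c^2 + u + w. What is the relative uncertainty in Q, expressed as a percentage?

11.0%

Let p = r·c^2 = 70100. δp/p = √((1·δr/r)² + (2·δc/c)²) = √(0.00951 + 0.0431) = 0.229, so δp = 16100.
Q = p + u + w: δQ = √(δp² + δu² + δw²) = √(2.58e+08 + 7.84e+06 + 5.29e+06) = 16500
Q = 1.5e+05, so δQ/Q = 16500/1.5e+05 = 0.110.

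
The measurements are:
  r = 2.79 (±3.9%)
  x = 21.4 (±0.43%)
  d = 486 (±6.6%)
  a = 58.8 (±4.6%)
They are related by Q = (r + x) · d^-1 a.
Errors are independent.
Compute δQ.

Let u = r + x = 24.2. δu = √(δr² + δx²) = √(0.0118 + 0.00847) = 0.143, so δu/u = 0.00589.
Q is then a monomial in u, d, a:
δQ/Q = √((δu/u)² + (-1·δd/d)² + (1·δa/a)²) = √(3.47e-05 + 0.00436 + 0.00212) = 0.0807
Q = 2.93, so δQ = 0.0807 × 2.93 = 0.236.

0.236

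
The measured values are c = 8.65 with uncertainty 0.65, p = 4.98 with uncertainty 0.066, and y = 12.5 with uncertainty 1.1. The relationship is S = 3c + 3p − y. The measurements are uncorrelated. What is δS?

S is a linear combination, so absolute uncertainties add in quadrature:
  (3·δc)² = 3.80;  (3·δp)² = 0.0392;  (δy)² = 1.21
δS = √(5.05) = 2.25

2.25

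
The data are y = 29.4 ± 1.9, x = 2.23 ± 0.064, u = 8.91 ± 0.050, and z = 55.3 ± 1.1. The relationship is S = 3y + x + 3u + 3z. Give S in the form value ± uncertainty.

283 ± 6.59

Absolute uncertainties add in quadrature for a linear combination:
  (3·δy)² = 32.5;  (δx)² = 0.00410;  (3·δu)² = 0.0225;  (3·δz)² = 10.9
δS = √(43.4) = 6.59
S = 283.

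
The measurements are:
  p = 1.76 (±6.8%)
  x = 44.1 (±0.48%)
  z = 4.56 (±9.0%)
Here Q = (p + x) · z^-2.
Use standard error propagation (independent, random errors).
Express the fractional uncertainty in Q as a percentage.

Let u = p + x = 45.9. δu = √(δp² + δx²) = √(0.0143 + 0.0448) = 0.243, so δu/u = 0.00530.
Q is then a monomial in u, z:
δQ/Q = √((δu/u)² + (-2·δz/z)²) = √(2.81e-05 + 0.0324) = 0.180

18.0%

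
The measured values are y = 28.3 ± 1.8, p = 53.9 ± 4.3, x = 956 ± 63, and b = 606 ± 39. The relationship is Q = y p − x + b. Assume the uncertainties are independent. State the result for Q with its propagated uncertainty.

Let w = y·p = 1530. δw/w = √((1·δy/y)² + (1·δp/p)²) = √(0.00405 + 0.00636) = 0.102, so δw = 156.
Q = w − x + b: δQ = √(δw² + δx² + δb²) = √(24200 + 3970 + 1520) = 172
Q = 1180.

1180 ± 172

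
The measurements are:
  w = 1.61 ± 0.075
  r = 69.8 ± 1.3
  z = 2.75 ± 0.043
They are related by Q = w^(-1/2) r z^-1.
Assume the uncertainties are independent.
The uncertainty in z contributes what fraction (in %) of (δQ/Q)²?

21.6%

(δQ/Q)² = (−½·δw/w)² + (1·δr/r)² + (-1·δz/z)²
  w term: (-0.5×0.0466)² = 0.000543
  r term: (1×0.0186)² = 0.000347
  z term: (-1×0.0156)² = 0.000244
Total = 0.00113. Share from z = 0.000244/0.00113 = 0.216.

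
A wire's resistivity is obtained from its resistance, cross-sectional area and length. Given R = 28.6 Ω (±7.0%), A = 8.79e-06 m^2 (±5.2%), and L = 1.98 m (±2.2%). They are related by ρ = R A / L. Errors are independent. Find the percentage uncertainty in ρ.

For a monomial ρ ∝ R, A, L^-1, fractional errors add in quadrature:
  (1·δR/R)² = (1×0.0700)² = 0.00490;  (1·δA/A)² = (1×0.0520)² = 0.00270;  (-1·δL/L)² = (-1×0.0220)² = 0.000484
δρ/ρ = √(0.00809) = 0.0899

8.99%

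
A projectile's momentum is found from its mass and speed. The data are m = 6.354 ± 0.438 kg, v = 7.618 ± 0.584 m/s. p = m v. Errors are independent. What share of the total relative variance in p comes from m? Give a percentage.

(δp/p)² = (1·δm/m)² + (1·δv/v)²
  m term: (1×0.0689)² = 0.00475
  v term: (1×0.0767)² = 0.00588
Total = 0.0106. Share from m = 0.00475/0.0106 = 0.447.

44.7%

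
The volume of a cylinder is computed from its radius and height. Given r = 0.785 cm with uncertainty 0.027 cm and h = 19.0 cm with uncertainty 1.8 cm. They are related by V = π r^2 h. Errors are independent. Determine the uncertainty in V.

Since V is a product/quotient, work with relative uncertainties:
  (2·δr/r)² = (2×0.0344)² = 0.00473;  (1·δh/h)² = (1×0.0947)² = 0.00898
δV/V = √(0.0137) = 0.117
V = 36.8 cm^3, so δV = 0.117 × 36.8 = 4.31 cm^3.

4.31 cm^3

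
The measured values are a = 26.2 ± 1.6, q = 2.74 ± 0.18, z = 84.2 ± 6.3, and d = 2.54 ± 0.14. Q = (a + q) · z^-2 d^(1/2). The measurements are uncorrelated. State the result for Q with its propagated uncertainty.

0.00651 ± 0.00105

Let u = a + q = 28.9. δu = √(δa² + δq²) = √(2.56 + 0.0324) = 1.61, so δu/u = 0.0556.
Q is then a monomial in u, z, d:
δQ/Q = √((δu/u)² + (-2·δz/z)² + (½·δd/d)²) = √(0.00310 + 0.0224 + 0.000760) = 0.162
Q = 0.00651, so δQ = 0.162 × 0.00651 = 0.00105.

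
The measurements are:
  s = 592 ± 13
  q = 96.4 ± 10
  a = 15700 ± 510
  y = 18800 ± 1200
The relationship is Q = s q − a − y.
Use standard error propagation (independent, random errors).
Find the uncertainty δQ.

Let p = s·q = 57100. δp/p = √((1·δs/s)² + (1·δq/q)²) = √(0.000482 + 0.0108) = 0.106, so δp = 6050.
Q = p − a − y: δQ = √(δp² + δa² + δy²) = √(3.66e+07 + 2.6e+05 + 1.44e+06) = 6190

6190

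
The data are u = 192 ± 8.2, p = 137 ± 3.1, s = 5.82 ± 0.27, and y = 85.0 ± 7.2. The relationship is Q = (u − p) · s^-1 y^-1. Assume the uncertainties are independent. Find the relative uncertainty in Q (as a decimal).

0.186

Let w = u − p = 55.0. δw = √(δu² + δp²) = √(67.2 + 9.61) = 8.77, so δw/w = 0.159.
Q is then a monomial in w, s, y:
δQ/Q = √((δw/w)² + (-1·δs/s)² + (-1·δy/y)²) = √(0.0254 + 0.00215 + 0.00718) = 0.186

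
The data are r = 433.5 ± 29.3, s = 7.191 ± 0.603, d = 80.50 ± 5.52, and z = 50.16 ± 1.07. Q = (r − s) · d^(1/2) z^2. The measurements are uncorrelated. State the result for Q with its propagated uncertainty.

Let u = r − s = 426.3. δu = √(δr² + δs²) = √(858 + 0.364) = 29.3, so δu/u = 0.0687.
Q is then a monomial in u, d, z:
δQ/Q = √((δu/u)² + (½·δd/d)² + (2·δz/z)²) = √(0.00473 + 0.00118 + 0.00182) = 0.0879
Q = 9.624e+06, so δQ = 0.0879 × 9.624e+06 = 8.46e+05.

(9.624 ± 0.846) × 10^6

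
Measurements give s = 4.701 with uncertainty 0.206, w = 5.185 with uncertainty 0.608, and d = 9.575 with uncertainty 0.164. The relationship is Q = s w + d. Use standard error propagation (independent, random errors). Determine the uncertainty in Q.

3.06

Let p = s·w = 24.37. δp/p = √((1·δs/s)² + (1·δw/w)²) = √(0.00192 + 0.0138) = 0.125, so δp = 3.05.
Q = p + d: δQ = √(δp² + δd²) = √(9.31 + 0.0269) = 3.06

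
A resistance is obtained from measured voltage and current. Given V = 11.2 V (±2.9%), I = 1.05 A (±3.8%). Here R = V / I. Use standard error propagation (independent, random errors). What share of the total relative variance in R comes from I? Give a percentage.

(δR/R)² = (1·δV/V)² + (-1·δI/I)²
  V term: (1×0.0290)² = 0.000841
  I term: (-1×0.0380)² = 0.00144
Total = 0.00229. Share from I = 0.00144/0.00229 = 0.632.

63.2%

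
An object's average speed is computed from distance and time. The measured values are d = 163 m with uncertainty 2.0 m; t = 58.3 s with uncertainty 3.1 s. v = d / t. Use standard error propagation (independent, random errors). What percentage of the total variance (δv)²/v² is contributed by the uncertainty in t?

(δv/v)² = (1·δd/d)² + (-1·δt/t)²
  d term: (1×0.0123)² = 0.000151
  t term: (-1×0.0532)² = 0.00283
Total = 0.00298. Share from t = 0.00283/0.00298 = 0.949.

94.9%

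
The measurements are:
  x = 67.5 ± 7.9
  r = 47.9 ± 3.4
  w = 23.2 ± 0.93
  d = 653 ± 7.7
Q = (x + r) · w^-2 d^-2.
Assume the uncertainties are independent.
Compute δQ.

Let u = x + r = 115. δu = √(δx² + δr²) = √(62.4 + 11.6) = 8.60, so δu/u = 0.0745.
Q is then a monomial in u, w, d:
δQ/Q = √((δu/u)² + (-2·δw/w)² + (-2·δd/d)²) = √(0.00555 + 0.00643 + 0.000556) = 0.112
Q = 5.03e-07, so δQ = 0.112 × 5.03e-07 = 5.63e-08.

5.63e-08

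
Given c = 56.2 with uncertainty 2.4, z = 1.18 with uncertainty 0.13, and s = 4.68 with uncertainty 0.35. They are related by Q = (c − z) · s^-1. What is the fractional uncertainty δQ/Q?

Let u = c − z = 55.0. δu = √(δc² + δz²) = √(5.76 + 0.0169) = 2.40, so δu/u = 0.0437.
Q is then a monomial in u, s:
δQ/Q = √((δu/u)² + (-1·δs/s)²) = √(0.00191 + 0.00559) = 0.0866

0.0866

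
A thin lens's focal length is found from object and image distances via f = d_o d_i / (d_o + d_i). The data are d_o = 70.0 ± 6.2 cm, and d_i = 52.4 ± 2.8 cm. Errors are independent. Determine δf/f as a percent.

∂f/∂d_o = (d_i/(d_o+d_i))² = 0.183;  ∂f/∂d_i = (d_o/(d_o+d_i))² = 0.327
δf = √((∂f/∂d_o · δd_o)² + (∂f/∂d_i · δd_i)²) = √(1.29 + 0.839) = 1.46 cm
f = 30.0 cm, so δf/f = 1.46/30.0 = 0.0487.

4.87%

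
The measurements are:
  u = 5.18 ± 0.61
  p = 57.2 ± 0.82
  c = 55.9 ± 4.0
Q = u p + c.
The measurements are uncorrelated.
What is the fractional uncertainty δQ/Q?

0.100

Let w = u·p = 296. δw/w = √((1·δu/u)² + (1·δp/p)²) = √(0.0139 + 0.000206) = 0.119, so δw = 35.1.
Q = w + c: δQ = √(δw² + δc²) = √(1240 + 16.0) = 35.4
Q = 352, so δQ/Q = 35.4/352 = 0.100.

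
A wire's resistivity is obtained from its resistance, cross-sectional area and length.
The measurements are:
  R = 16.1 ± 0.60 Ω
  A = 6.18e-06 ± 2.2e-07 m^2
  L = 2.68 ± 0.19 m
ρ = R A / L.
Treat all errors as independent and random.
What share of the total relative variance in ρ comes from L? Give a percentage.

(δρ/ρ)² = (1·δR/R)² + (1·δA/A)² + (-1·δL/L)²
  R term: (1×0.0373)² = 0.00139
  A term: (1×0.0356)² = 0.00127
  L term: (-1×0.0709)² = 0.00503
Total = 0.00768. Share from L = 0.00503/0.00768 = 0.654.

65.4%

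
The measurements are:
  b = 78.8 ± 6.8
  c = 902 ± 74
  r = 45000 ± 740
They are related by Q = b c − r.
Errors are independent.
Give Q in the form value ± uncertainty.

26100 ± 8500

Let p = b·c = 71100. δp/p = √((1·δb/b)² + (1·δc/c)²) = √(0.00745 + 0.00673) = 0.119, so δp = 8460.
Q = p − r: δQ = √(δp² + δr²) = √(7.16e+07 + 5.48e+05) = 8500
Q = 26100.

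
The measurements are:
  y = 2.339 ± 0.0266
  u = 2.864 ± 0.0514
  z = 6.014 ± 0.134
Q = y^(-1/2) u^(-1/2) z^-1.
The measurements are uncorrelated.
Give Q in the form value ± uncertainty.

Since Q is a product/quotient, work with relative uncertainties:
  (−½·δy/y)² = (-0.5×0.0114)² = 3.23e-05;  (−½·δu/u)² = (-0.5×0.0179)² = 8.05e-05;  (-1·δz/z)² = (-1×0.0223)² = 0.000496
δQ/Q = √(0.000609) = 0.0247
Q = 0.06424, so δQ = 0.0247 × 0.06424 = 0.00159.

0.06424 ± 0.00159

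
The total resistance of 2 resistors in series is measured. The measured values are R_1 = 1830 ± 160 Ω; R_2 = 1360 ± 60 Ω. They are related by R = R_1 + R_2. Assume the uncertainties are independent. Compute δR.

R is a linear combination, so absolute uncertainties add in quadrature:
  (δR_1)² = 25600;  (δR_2)² = 3600
δR = √(29200) = 171 Ω

171 Ω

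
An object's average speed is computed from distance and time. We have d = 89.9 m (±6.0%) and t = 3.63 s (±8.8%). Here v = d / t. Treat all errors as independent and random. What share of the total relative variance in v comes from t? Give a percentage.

68.3%

(δv/v)² = (1·δd/d)² + (-1·δt/t)²
  d term: (1×0.0600)² = 0.00360
  t term: (-1×0.0880)² = 0.00774
Total = 0.0113. Share from t = 0.00774/0.0113 = 0.683.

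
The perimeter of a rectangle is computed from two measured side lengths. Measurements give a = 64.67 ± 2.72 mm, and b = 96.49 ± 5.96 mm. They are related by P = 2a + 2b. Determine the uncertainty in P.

13.1 mm

For a sum/difference, combine absolute errors in quadrature:
  (2·δa)² = 29.6;  (2·δb)² = 142
δP = √(172) = 13.1 mm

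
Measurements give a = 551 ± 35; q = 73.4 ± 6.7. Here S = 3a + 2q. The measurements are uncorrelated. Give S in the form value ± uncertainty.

1800 ± 106

S is a linear combination, so absolute uncertainties add in quadrature:
  (3·δa)² = 11000;  (2·δq)² = 180
δS = √(11200) = 106
S = 1800.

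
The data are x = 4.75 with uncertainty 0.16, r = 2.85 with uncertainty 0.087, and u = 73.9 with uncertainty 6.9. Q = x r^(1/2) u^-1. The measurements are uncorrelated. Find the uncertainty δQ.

0.0109

Relative error in a monomial: (δQ/Q)² = Σ (nᵢ · δxᵢ/xᵢ)².
  (1·δx/x)² = (1×0.0337)² = 0.00113;  (½·δr/r)² = (0.5×0.0305)² = 0.000233;  (-1·δu/u)² = (-1×0.0934)² = 0.00872
δQ/Q = √(0.0101) = 0.100
Q = 0.109, so δQ = 0.100 × 0.109 = 0.0109.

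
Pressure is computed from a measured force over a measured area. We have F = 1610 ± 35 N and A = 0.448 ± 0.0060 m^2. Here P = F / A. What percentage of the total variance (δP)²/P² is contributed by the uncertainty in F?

(δP/P)² = (1·δF/F)² + (-1·δA/A)²
  F term: (1×0.0217)² = 0.000473
  A term: (-1×0.0134)² = 0.000179
Total = 0.000652. Share from F = 0.000473/0.000652 = 0.725.

72.5%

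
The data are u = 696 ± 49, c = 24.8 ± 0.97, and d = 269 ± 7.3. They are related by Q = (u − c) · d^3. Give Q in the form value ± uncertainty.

(1.31 ± 0.143) × 10^10

Let w = u − c = 671. δw = √(δu² + δc²) = √(2400 + 0.941) = 49.0, so δw/w = 0.0730.
Q is then a monomial in w, d:
δQ/Q = √((δw/w)² + (3·δd/d)²) = √(0.00533 + 0.00663) = 0.109
Q = 1.31e+10, so δQ = 0.109 × 1.31e+10 = 1.43e+09.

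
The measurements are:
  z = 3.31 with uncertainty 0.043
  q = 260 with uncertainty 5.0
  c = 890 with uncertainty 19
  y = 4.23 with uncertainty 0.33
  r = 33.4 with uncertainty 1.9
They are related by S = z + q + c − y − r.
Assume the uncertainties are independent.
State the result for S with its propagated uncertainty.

1120 ± 19.7

For a sum/difference, combine absolute errors in quadrature:
  (δz)² = 0.00185;  (δq)² = 25.0;  (δc)² = 361;  (δy)² = 0.109;  (δr)² = 3.61
δS = √(390) = 19.7
S = 1120.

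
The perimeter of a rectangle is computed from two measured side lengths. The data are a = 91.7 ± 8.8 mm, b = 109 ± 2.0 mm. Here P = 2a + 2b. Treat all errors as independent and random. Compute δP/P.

Each term contributes (cᵢ δxᵢ)² to (δP)²:
  (2·δa)² = 310;  (2·δb)² = 16.0
δP = √(326) = 18.0 mm
P = 401 mm, so δP/P = 18.0/401 = 0.0450.

0.0450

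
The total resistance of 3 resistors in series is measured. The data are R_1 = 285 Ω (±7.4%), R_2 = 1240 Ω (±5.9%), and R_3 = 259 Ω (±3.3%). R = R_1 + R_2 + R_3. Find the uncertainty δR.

76.6 Ω

Sums and differences: (δR)² = Σ (cᵢ δxᵢ)².
  (δR_1)² = 445;  (δR_2)² = 5350;  (δR_3)² = 73.1
δR = √(5870) = 76.6 Ω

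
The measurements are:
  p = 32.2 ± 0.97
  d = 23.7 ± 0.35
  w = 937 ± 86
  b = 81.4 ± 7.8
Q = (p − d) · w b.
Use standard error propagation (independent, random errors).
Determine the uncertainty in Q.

Let u = p − d = 8.50. δu = √(δp² + δd²) = √(0.941 + 0.122) = 1.03, so δu/u = 0.121.
Q is then a monomial in u, w, b:
δQ/Q = √((δu/u)² + (1·δw/w)² + (1·δb/b)²) = √(0.0147 + 0.00842 + 0.00918) = 0.180
Q = 6.48e+05, so δQ = 0.180 × 6.48e+05 = 1.17e+05.

1.17e+05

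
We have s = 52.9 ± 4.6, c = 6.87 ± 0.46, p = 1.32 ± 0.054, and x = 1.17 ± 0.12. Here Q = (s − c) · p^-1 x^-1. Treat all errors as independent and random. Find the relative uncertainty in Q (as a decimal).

Let u = s − c = 46.0. δu = √(δs² + δc²) = √(21.2 + 0.212) = 4.62, so δu/u = 0.100.
Q is then a monomial in u, p, x:
δQ/Q = √((δu/u)² + (-1·δp/p)² + (-1·δx/x)²) = √(0.0101 + 0.00167 + 0.0105) = 0.149

0.149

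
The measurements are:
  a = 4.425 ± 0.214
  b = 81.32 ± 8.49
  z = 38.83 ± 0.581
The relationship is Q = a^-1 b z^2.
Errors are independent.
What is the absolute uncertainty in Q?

Since Q is a product/quotient, work with relative uncertainties:
  (-1·δa/a)² = (-1×0.0484)² = 0.00234;  (1·δb/b)² = (1×0.104)² = 0.0109;  (2·δz/z)² = (2×0.0150)² = 0.000896
δQ/Q = √(0.0141) = 0.119
Q = 27710, so δQ = 0.119 × 27710 = 3290.

3290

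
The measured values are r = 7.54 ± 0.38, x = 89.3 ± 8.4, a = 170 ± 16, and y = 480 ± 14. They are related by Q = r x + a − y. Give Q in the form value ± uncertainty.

363 ± 74.9

Let p = r·x = 673. δp/p = √((1·δr/r)² + (1·δx/x)²) = √(0.00254 + 0.00885) = 0.107, so δp = 71.9.
Q = p + a − y: δQ = √(δp² + δa² + δy²) = √(5160 + 256 + 196) = 74.9
Q = 363.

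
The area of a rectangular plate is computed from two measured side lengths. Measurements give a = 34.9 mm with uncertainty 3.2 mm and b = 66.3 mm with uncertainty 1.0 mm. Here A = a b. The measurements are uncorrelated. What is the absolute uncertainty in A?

For a monomial A ∝ a, b, fractional errors add in quadrature:
  (1·δa/a)² = (1×0.0917)² = 0.00841;  (1·δb/b)² = (1×0.0151)² = 0.000227
δA/A = √(0.00863) = 0.0929
A = 2310 mm^2, so δA = 0.0929 × 2310 = 215 mm^2.

215 mm^2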